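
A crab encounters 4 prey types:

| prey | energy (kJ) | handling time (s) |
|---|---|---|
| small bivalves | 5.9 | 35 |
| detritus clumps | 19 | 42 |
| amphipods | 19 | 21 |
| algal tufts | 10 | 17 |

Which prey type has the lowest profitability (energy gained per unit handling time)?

small bivalves

In descending order of E/h:
amphipods: 19/21 = 0.905 kJ/s
algal tufts: 10/17 = 0.588 kJ/s
detritus clumps: 19/42 = 0.452 kJ/s
small bivalves: 5.9/35 = 0.169 kJ/s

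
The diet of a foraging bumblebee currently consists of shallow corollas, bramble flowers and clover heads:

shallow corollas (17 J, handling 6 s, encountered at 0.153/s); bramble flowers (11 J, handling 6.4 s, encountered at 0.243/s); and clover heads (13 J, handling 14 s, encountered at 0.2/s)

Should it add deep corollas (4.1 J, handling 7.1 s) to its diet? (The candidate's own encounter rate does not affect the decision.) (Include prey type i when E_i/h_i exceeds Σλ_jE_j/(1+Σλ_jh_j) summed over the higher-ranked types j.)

No

On shallow corollas, bramble flowers and clover heads alone, R = ΣλE/(1+Σλh) = 7.874/6.273 = 1.255 J/s.
Profitability of deep corollas: 4.1/7.1 = 0.5775 J/s.
0.5775 < 1.255, so adding deep corollas would lower the average — exclude it.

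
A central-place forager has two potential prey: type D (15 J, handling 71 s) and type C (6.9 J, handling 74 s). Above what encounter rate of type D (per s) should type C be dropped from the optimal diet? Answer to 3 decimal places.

0.011 per s

At the threshold, the rate on type D alone equals the profitability of type C: λ·15/(1 + λ·71) = 6.9/74 = 0.09324.
Rearranging, λ(15 − 0.09324×71) = 0.09324, so λ = 0.09324/8.38 = 0.01113 per s.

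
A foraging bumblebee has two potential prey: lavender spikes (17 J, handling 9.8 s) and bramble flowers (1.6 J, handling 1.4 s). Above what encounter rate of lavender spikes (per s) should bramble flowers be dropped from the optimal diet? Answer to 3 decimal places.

Drop bramble flowers once their profitability E₂/h₂ falls below the rate achievable on lavender spikes alone: E₂/h₂ = λE₁/(1 + λh₁).
Solve for λ: λE₁h₂ = E₂(1 + λh₁) → λ(E₁h₂ − E₂h₁) = E₂ → λ = E₂/(E₁h₂ − E₂h₁).
λ = 1.6/(17×1.4 − 1.6×9.8) = 1.6/8.12 = 0.197 per s.

0.197 per s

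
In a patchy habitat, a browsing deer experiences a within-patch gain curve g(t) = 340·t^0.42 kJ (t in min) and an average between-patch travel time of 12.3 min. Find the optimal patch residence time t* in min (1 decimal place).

Optimal t* satisfies g'(t*) = g(t*)/(T + t*).
g'(t) = 0.42·340·t^-0.58. Setting 0.42·340·t^-0.58 = 340·t^0.42/(12.3+t) gives 0.42(12.3+t) = t, so 0.58·t = 0.42×12.3.
t* = 0.42×12.3/0.58 = 8.907 min.

8.9 min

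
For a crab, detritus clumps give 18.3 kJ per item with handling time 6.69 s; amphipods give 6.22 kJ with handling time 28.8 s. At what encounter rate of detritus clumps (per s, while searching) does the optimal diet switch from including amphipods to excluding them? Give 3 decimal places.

At the threshold, the rate on detritus clumps alone equals the profitability of amphipods: λ·18.3/(1 + λ·6.69) = 6.22/28.8 = 0.216.
Rearranging, λ(18.3 − 0.216×6.69) = 0.216, so λ = 0.216/16.86 = 0.01281 per s.

0.013 per s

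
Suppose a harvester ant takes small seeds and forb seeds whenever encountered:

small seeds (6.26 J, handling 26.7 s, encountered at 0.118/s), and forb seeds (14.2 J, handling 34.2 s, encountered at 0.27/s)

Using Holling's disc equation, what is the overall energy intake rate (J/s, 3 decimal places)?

0.342 J/s

R = Σλ_iE_i / (1 + Σλ_ih_i)
Numerator: 0.118×6.26 + 0.27×14.2 = 4.573
Denominator: 1 + 0.118×26.7 + 0.27×34.2 = 13.38
R = 4.573/13.38 = 0.3416 J/s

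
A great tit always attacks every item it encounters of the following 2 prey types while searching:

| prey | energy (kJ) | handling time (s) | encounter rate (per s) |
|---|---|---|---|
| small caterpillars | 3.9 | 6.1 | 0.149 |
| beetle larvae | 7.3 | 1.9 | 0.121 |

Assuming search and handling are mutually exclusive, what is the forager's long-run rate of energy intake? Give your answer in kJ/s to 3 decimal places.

R = (0.149×3.9 + 0.121×7.3) / (1 + 0.149×6.1 + 0.121×1.9) = 1.464/2.139 = 0.6847 kJ/s.

0.685 kJ/s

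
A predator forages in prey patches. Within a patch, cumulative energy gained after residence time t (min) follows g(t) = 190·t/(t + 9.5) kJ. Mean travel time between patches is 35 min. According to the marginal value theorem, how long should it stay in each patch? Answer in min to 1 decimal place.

By the marginal value theorem, leave when the instantaneous gain rate g'(t) equals the habitat-wide average g(t)/(T + t).
g'(t) = 190·9.5/(t + 9.5)². Setting 190·9.5/(t+9.5)² = 190t/[(t+9.5)(35+t)] gives 9.5(35+t) = t(t+9.5), so t² = 9.5×35 = 332.5.
t* = √332.5 = 18.23 min.

18.2 min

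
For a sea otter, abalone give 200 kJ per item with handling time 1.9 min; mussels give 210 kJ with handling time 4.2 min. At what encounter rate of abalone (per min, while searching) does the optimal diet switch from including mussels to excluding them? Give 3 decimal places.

0.476 per min

Drop mussels once their profitability E₂/h₂ falls below the rate achievable on abalone alone: E₂/h₂ = λE₁/(1 + λh₁).
Solve for λ: λE₁h₂ = E₂(1 + λh₁) → λ(E₁h₂ − E₂h₁) = E₂ → λ = E₂/(E₁h₂ − E₂h₁).
λ = 210/(200×4.2 − 210×1.9) = 210/441 = 0.4762 per min.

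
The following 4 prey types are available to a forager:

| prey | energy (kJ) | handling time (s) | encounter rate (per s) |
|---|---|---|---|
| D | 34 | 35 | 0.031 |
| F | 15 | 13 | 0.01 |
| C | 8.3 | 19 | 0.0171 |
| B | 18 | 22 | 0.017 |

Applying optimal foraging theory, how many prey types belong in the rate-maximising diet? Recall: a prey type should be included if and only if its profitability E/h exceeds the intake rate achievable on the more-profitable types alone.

3

Profitabilities (E/h, kJ/s): F 1.15, D 0.971, B 0.818, C 0.437. Add prey in this order while the next type's profitability exceeds the intake rate on those already taken.
Rate on top 1: 0.1327. D: 0.971 > 0.1327 → include.
Rate on top 2: 0.5436. B: 0.818 > 0.5436 → include.
Rate on top 3: 0.5832. C: 0.437 < 0.5832 → exclude; stop.
Optimal diet: F, D, B — 3 of 4 types.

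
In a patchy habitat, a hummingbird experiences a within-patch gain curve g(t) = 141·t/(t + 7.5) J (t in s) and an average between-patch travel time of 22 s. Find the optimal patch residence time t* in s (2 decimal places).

Maximise g(t)/(T+t): set derivative to zero → g'(t)(T+t) = g(t).
g'(t) = 141·7.5/(t + 7.5)². Setting 141·7.5/(t+7.5)² = 141t/[(t+7.5)(22+t)] gives 7.5(22+t) = t(t+7.5), so t² = 7.5×22 = 165.
t* = √165 = 12.85 s.

12.85 s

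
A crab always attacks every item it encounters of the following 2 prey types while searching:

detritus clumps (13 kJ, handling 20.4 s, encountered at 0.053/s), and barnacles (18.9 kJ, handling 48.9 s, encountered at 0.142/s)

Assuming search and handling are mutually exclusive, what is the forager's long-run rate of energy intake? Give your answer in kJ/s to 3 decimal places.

0.374 kJ/s

Energy encountered per unit search time: 0.053×13 + 0.142×18.9 = 3.373 kJ/s.
Handling time per unit search time: 0.053×20.4 + 0.142×48.9 = 8.025.
Rate = 3.373/(1 + 8.025) = 0.3737 kJ/s.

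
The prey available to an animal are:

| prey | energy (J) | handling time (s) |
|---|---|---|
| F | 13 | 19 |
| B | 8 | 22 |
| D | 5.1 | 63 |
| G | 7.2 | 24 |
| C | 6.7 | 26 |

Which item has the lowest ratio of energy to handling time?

Profitability E/h (J/s): F = 13/19 = 0.684, B = 8/22 = 0.364, D = 5.1/63 = 0.081, G = 7.2/24 = 0.3, C = 6.7/26 = 0.258.
Ranked: F > B > G > C > D.

D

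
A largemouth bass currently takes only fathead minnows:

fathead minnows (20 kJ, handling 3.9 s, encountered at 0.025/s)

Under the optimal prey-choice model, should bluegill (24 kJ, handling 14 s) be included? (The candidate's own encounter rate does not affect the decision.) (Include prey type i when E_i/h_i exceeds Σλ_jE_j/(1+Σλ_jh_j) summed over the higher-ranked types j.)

Yes

Current rate: (0.025×20)/(1 + 0.025×3.9) = 0.4556 kJ/s.
Profitability of bluegill: 24/14 = 1.714 kJ/s.
Since 1.714 > R, including bluegill increases the long-run rate.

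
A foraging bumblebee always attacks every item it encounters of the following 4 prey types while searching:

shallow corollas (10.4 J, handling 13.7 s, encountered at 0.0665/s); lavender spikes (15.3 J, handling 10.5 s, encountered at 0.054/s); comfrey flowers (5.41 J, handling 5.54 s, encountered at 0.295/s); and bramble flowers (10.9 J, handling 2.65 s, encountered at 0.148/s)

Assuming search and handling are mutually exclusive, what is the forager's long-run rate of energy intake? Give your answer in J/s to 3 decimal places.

Energy encountered per unit search time: 0.0665×10.4 + 0.054×15.3 + 0.295×5.41 + 0.148×10.9 = 4.727 J/s.
Handling time per unit search time: 0.0665×13.7 + 0.054×10.5 + 0.295×5.54 + 0.148×2.65 = 3.505.
Rate = 4.727/(1 + 3.505) = 1.049 J/s.

1.049 J/s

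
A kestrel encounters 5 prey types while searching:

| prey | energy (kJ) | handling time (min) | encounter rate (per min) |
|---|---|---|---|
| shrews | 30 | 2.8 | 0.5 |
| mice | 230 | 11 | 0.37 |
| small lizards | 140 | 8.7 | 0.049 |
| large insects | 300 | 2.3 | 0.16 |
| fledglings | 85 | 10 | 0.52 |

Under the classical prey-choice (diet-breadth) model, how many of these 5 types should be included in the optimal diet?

Rank by E/h (kJ/min): large insects 130, mice 20.9, small lizards 16.1, shrews 10.7, fledglings 8.5. Include each in turn until the next type's E/h falls below the running intake rate.
Rate on top 1: 35.09. mice: 20.9 < 35.09 → exclude; stop.
Optimal diet: large insects — 1 of 5 types.

1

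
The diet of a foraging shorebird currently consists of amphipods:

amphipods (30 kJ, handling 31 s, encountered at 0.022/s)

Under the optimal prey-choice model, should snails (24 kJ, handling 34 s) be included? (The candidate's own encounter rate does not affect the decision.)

Yes

Current rate: (0.022×30)/(1 + 0.022×31) = 0.3924 kJ/s.
Profitability of snails: 24/34 = 0.7059 kJ/s.
Since 0.7059 > R, including snails increases the long-run rate.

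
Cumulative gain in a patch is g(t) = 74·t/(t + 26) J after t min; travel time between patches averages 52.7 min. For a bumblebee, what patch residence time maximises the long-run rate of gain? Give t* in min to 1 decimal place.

37.0 min

By the marginal value theorem, leave when the instantaneous gain rate g'(t) equals the habitat-wide average g(t)/(T + t).
g'(t) = 74·26/(t + 26)². Setting 74·26/(t+26)² = 74t/[(t+26)(52.7+t)] gives 26(52.7+t) = t(t+26), so t² = 26×52.7 = 1370.
t* = √1370 = 37.02 min.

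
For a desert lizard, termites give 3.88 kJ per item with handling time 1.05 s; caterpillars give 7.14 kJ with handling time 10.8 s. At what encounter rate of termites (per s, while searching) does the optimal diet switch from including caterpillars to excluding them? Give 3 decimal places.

The zero-one rule: include caterpillars iff E₂/h₂ > λE₁/(1+λh₁). Equality gives the switch point.
λE₁h₂ = E₂ + λE₂h₁ ⇒ λ = E₂/(E₁h₂ − E₂h₁) = 7.14/(41.9 − 7.497) = 0.2075 per s.

0.208 per s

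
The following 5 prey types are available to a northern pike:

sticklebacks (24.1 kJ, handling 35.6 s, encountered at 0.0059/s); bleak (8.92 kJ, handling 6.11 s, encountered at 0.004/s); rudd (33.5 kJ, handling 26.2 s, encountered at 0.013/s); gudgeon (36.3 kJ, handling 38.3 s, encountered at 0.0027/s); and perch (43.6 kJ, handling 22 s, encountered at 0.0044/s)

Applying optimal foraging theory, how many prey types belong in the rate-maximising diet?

Rank by E/h (kJ/s): perch 1.98, bleak 1.46, rudd 1.28, gudgeon 0.948, sticklebacks 0.677. Include each in turn until the next type's E/h falls below the running intake rate.
Rate on top 1: 0.1749. bleak: 1.46 > 0.1749 → include.
Rate on top 2: 0.2029. rudd: 1.28 > 0.2029 → include.
Rate on top 3: 0.4536. gudgeon: 0.948 > 0.4536 → include.
Rate on top 4: 0.4862. sticklebacks: 0.677 > 0.4862 → include.
Optimal diet: perch, bleak, rudd, gudgeon, sticklebacks — 5 of 5 types.

5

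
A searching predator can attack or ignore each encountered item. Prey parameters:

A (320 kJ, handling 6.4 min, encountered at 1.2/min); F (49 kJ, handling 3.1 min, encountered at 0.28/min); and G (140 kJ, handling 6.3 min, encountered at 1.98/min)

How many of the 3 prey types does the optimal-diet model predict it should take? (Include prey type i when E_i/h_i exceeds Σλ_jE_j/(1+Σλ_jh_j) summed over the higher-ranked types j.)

1

Rank by E/h (kJ/min): A 50, G 22.2, F 15.8. Include each in turn until the next type's E/h falls below the running intake rate.
Rate on top 1: 44.24. G: 22.2 < 44.24 → exclude; stop.
Optimal diet: A — 1 of 3 types.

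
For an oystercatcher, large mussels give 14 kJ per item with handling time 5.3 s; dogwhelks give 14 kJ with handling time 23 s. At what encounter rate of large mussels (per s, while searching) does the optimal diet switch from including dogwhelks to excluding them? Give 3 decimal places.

0.056 per s

The zero-one rule: include dogwhelks iff E₂/h₂ > λE₁/(1+λh₁). Equality gives the switch point.
λE₁h₂ = E₂ + λE₂h₁ ⇒ λ = E₂/(E₁h₂ − E₂h₁) = 14/(322 − 74.2) = 0.0565 per s.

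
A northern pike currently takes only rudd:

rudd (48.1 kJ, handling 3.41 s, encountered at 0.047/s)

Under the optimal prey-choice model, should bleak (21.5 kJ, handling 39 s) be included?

Current rate: (0.047×48.1)/(1 + 0.047×3.41) = 1.948 kJ/s.
Profitability of bleak: 21.5/39 = 0.5513 kJ/s.
0.5513 < 1.948, so adding bleak would lower the average — exclude it.

No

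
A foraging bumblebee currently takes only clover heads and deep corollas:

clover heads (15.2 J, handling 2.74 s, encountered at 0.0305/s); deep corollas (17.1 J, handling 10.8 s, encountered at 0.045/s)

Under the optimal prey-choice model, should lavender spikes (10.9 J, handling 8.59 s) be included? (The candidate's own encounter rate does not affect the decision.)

Current rate: (0.0305×15.2 + 0.045×17.1)/(1 + 0.0305×2.74 + 0.045×10.8) = 0.7856 J/s.
lavender spikes: E/h = 10.9/8.59 = 1.269 J/s.
1.269 > 0.7856, so adding lavender spikes raises the average — include it.

Yes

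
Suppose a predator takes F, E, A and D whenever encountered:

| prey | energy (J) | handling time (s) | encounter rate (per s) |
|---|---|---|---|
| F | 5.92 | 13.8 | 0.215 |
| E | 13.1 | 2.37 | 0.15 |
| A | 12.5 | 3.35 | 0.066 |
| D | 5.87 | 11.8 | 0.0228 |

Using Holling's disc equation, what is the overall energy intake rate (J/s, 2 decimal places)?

0.87 J/s

R = Σλ_iE_i / (1 + Σλ_ih_i)
Numerator: 0.215×5.92 + 0.15×13.1 + 0.066×12.5 + 0.0228×5.87 = 4.197
Denominator: 1 + 0.215×13.8 + 0.15×2.37 + 0.066×3.35 + 0.0228×11.8 = 4.813
R = 4.197/4.813 = 0.872 J/s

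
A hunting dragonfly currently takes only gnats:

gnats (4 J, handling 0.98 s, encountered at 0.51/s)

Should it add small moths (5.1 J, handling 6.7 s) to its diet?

No

On gnats alone, R = ΣλE/(1+Σλh) = 2.04/1.5 = 1.36 J/s.
small moths: E/h = 5.1/6.7 = 0.7612 J/s.
0.7612 < 1.36, so adding small moths would lower the average — exclude it.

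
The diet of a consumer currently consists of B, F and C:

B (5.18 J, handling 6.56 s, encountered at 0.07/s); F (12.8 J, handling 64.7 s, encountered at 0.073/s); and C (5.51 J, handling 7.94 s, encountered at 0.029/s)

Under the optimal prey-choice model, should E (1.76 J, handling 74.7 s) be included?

No

Intake rate on the current diet: R = (0.07×5.18 + 0.073×12.8 + 0.029×5.51) / (1 + 0.07×6.56 + 0.073×64.7 + 0.029×7.94) = 1.457/6.413 = 0.2272 J/s.
Profitability of E: 1.76/74.7 = 0.02356 J/s.
0.02356 < 0.2272, so adding E would lower the average — exclude it.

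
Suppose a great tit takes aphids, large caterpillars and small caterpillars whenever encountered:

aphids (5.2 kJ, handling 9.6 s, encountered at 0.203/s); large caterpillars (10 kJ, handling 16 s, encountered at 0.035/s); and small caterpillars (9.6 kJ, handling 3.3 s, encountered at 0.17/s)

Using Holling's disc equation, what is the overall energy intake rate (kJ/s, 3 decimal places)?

0.746 kJ/s

Energy encountered per unit search time: 0.203×5.2 + 0.035×10 + 0.17×9.6 = 3.038 kJ/s.
Handling time per unit search time: 0.203×9.6 + 0.035×16 + 0.17×3.3 = 3.07.
Rate = 3.038/(1 + 3.07) = 0.7464 kJ/s.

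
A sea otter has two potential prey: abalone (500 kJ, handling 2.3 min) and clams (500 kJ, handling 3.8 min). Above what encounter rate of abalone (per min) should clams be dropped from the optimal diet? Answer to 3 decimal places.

0.667 per min

The zero-one rule: include clams iff E₂/h₂ > λE₁/(1+λh₁). Equality gives the switch point.
λE₁h₂ = E₂ + λE₂h₁ ⇒ λ = E₂/(E₁h₂ − E₂h₁) = 500/(1900 − 1150) = 0.6667 per min.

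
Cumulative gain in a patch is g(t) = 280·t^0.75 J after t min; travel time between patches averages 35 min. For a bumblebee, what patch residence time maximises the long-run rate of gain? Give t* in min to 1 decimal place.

105.0 min

By the marginal value theorem, leave when the instantaneous gain rate g'(t) equals the habitat-wide average g(t)/(T + t).
g'(t) = 0.75·280·t^-0.25. Setting 0.75·280·t^-0.25 = 280·t^0.75/(35+t) gives 0.75(35+t) = t, so 0.25·t = 0.75×35.
t* = 0.75×35/0.25 = 105 min.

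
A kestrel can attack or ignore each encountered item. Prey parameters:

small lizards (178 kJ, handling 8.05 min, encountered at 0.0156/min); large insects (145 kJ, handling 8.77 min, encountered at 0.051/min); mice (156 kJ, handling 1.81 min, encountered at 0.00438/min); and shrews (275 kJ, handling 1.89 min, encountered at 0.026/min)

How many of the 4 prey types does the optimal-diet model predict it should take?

Rank by E/h (kJ/min): shrews 146, mice 86.2, small lizards 22.1, large insects 16.5. Include each in turn until the next type's E/h falls below the running intake rate.
Rate on top 1: 6.815. mice: 86.2 > 6.815 → include.
Rate on top 2: 7.41. small lizards: 22.1 > 7.41 → include.
Rate on top 3: 8.971. large insects: 16.5 > 8.971 → include.
Optimal diet: shrews, mice, small lizards, large insects — 4 of 4 types.

4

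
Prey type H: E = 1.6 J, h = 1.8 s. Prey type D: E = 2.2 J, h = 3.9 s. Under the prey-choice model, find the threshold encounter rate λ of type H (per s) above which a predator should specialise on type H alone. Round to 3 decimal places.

The zero-one rule: include type D iff E₂/h₂ > λE₁/(1+λh₁). Equality gives the switch point.
λE₁h₂ = E₂ + λE₂h₁ ⇒ λ = E₂/(E₁h₂ − E₂h₁) = 2.2/(6.24 − 3.96) = 0.9649 per s.

0.965 per s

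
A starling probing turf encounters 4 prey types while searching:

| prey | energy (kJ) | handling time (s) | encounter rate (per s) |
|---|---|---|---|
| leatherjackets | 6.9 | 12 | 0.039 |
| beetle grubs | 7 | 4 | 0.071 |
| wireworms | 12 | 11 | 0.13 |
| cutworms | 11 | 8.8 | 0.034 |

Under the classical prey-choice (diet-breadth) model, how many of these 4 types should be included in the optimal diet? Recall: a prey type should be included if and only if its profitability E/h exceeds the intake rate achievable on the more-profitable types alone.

Profitabilities (E/h, kJ/s): beetle grubs 1.75, cutworms 1.25, wireworms 1.09, leatherjackets 0.575. Add prey in this order while the next type's profitability exceeds the intake rate on those already taken.
Rate on top 1: 0.3871. cutworms: 1.25 > 0.3871 → include.
Rate on top 2: 0.5502. wireworms: 1.09 > 0.5502 → include.
Rate on top 3: 0.8068. leatherjackets: 0.575 < 0.8068 → exclude; stop.
Optimal diet: beetle grubs, cutworms, wireworms — 3 of 4 types.

3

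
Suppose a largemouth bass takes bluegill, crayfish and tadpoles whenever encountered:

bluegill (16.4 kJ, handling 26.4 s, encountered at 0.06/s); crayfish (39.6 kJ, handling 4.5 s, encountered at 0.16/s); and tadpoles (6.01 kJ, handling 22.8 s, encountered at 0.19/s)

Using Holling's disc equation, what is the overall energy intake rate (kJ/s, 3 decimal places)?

R = Σλ_iE_i / (1 + Σλ_ih_i)
Numerator: 0.06×16.4 + 0.16×39.6 + 0.19×6.01 = 8.462
Denominator: 1 + 0.06×26.4 + 0.16×4.5 + 0.19×22.8 = 7.636
R = 8.462/7.636 = 1.108 kJ/s

1.108 kJ/s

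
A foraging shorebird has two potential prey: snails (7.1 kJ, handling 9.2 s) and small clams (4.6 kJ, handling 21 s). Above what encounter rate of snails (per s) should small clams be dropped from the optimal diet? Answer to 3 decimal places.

At the threshold, the rate on snails alone equals the profitability of small clams: λ·7.1/(1 + λ·9.2) = 4.6/21 = 0.219.
Rearranging, λ(7.1 − 0.219×9.2) = 0.219, so λ = 0.219/5.085 = 0.04308 per s.

0.043 per s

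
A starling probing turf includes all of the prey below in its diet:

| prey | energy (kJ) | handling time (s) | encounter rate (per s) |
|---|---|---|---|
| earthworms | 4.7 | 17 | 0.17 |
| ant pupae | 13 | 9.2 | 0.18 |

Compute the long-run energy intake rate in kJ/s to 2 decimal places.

0.57 kJ/s

Energy encountered per unit search time: 0.17×4.7 + 0.18×13 = 3.139 kJ/s.
Handling time per unit search time: 0.17×17 + 0.18×9.2 = 4.546.
Rate = 3.139/(1 + 4.546) = 0.566 kJ/s.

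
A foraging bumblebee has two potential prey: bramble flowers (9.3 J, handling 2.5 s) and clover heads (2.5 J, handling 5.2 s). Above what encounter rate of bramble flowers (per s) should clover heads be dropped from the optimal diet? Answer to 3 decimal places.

Drop clover heads once their profitability E₂/h₂ falls below the rate achievable on bramble flowers alone: E₂/h₂ = λE₁/(1 + λh₁).
Solve for λ: λE₁h₂ = E₂(1 + λh₁) → λ(E₁h₂ − E₂h₁) = E₂ → λ = E₂/(E₁h₂ − E₂h₁).
λ = 2.5/(9.3×5.2 − 2.5×2.5) = 2.5/42.11 = 0.05937 per s.

0.059 per s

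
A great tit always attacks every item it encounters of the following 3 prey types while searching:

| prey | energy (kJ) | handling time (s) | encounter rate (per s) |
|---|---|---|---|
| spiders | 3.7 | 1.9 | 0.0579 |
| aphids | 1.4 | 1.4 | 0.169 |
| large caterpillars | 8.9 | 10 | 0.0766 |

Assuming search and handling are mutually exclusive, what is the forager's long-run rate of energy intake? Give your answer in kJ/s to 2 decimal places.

Energy encountered per unit search time: 0.0579×3.7 + 0.169×1.4 + 0.0766×8.9 = 1.133 kJ/s.
Handling time per unit search time: 0.0579×1.9 + 0.169×1.4 + 0.0766×10 = 1.113.
Rate = 1.133/(1 + 1.113) = 0.5361 kJ/s.

0.54 kJ/s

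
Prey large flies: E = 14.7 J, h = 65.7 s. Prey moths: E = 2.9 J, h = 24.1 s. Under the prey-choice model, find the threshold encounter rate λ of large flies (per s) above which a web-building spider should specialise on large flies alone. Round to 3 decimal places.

0.018 per s

Drop moths once their profitability E₂/h₂ falls below the rate achievable on large flies alone: E₂/h₂ = λE₁/(1 + λh₁).
Solve for λ: λE₁h₂ = E₂(1 + λh₁) → λ(E₁h₂ − E₂h₁) = E₂ → λ = E₂/(E₁h₂ − E₂h₁).
λ = 2.9/(14.7×24.1 − 2.9×65.7) = 2.9/163.7 = 0.01771 per s.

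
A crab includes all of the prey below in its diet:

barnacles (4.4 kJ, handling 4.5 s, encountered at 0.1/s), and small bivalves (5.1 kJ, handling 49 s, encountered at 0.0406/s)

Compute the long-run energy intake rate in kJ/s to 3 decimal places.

0.188 kJ/s

Energy encountered per unit search time: 0.1×4.4 + 0.0406×5.1 = 0.6471 kJ/s.
Handling time per unit search time: 0.1×4.5 + 0.0406×49 = 2.439.
Rate = 0.6471/(1 + 2.439) = 0.1881 kJ/s.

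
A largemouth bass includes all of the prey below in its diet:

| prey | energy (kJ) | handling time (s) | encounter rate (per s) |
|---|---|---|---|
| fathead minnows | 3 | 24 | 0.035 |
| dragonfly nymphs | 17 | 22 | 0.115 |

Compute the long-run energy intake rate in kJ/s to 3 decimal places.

0.471 kJ/s

Energy encountered per unit search time: 0.035×3 + 0.115×17 = 2.06 kJ/s.
Handling time per unit search time: 0.035×24 + 0.115×22 = 3.37.
Rate = 2.06/(1 + 3.37) = 0.4714 kJ/s.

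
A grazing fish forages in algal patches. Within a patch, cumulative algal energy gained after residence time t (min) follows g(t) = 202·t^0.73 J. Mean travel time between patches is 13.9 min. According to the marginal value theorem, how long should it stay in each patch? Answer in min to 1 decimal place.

Maximise g(t)/(T+t): set derivative to zero → g'(t)(T+t) = g(t).
g'(t) = 0.73·202·t^-0.27. Setting 0.73·202·t^-0.27 = 202·t^0.73/(13.9+t) gives 0.73(13.9+t) = t, so 0.27·t = 0.73×13.9.
t* = 0.73×13.9/0.27 = 37.58 min.

37.6 min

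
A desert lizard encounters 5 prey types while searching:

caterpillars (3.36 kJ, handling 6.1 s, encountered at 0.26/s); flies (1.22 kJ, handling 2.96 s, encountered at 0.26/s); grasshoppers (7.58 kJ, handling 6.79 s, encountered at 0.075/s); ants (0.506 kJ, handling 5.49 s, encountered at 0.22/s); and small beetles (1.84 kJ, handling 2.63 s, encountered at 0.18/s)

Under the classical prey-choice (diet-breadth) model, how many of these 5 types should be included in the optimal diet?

3

Profitabilities (E/h, kJ/s): grasshoppers 1.12, small beetles 0.7, caterpillars 0.551, flies 0.412, ants 0.0922. Add prey in this order while the next type's profitability exceeds the intake rate on those already taken.
Rate on top 1: 0.3767. small beetles: 0.7 > 0.3767 → include.
Rate on top 2: 0.4538. caterpillars: 0.551 > 0.4538 → include.
Rate on top 3: 0.4969. flies: 0.412 < 0.4969 → exclude; stop.
Optimal diet: grasshoppers, small beetles, caterpillars — 3 of 5 types.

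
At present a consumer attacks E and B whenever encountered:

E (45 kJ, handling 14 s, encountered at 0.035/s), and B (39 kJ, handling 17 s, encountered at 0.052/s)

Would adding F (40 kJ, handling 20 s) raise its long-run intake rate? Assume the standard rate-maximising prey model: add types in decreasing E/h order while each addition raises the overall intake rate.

Yes

Current rate: (0.035×45 + 0.052×39)/(1 + 0.035×14 + 0.052×17) = 1.518 kJ/s.
F: E/h = 40/20 = 2 kJ/s.
Since 2 > R, including F increases the long-run rate.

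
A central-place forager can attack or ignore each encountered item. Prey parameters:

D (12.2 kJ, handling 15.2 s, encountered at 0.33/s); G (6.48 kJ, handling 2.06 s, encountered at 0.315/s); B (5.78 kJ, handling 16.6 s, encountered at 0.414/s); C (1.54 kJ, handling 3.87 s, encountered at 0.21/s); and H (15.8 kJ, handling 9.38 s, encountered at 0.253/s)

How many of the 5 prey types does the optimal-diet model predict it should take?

2

Profitabilities (E/h, kJ/s): G 3.15, H 1.68, D 0.803, C 0.398, B 0.348. Add prey in this order while the next type's profitability exceeds the intake rate on those already taken.
Rate on top 1: 1.238. H: 1.68 > 1.238 → include.
Rate on top 2: 1.501. D: 0.803 < 1.501 → exclude; stop.
Optimal diet: G, H — 2 of 5 types.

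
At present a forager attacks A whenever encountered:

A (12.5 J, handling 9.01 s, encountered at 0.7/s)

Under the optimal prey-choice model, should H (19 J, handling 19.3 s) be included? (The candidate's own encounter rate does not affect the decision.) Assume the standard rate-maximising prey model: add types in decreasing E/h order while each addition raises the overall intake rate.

Current rate: (0.7×12.5)/(1 + 0.7×9.01) = 1.197 J/s.
H: E/h = 19/19.3 = 0.9845 J/s.
0.9845 < 1.197, so adding H would lower the average — exclude it.

No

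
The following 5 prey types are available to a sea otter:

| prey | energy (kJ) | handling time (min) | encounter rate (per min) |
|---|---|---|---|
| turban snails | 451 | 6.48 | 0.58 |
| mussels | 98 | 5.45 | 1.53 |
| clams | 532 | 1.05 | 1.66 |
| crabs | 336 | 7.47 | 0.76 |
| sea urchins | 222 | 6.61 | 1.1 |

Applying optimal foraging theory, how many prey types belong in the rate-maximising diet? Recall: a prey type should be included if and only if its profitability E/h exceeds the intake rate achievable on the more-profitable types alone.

1

Rank by E/h (kJ/min): clams 507, turban snails 69.6, crabs 45, sea urchins 33.6, mussels 18. Include each in turn until the next type's E/h falls below the running intake rate.
Rate on top 1: 322. turban snails: 69.6 < 322 → exclude; stop.
Optimal diet: clams — 1 of 5 types.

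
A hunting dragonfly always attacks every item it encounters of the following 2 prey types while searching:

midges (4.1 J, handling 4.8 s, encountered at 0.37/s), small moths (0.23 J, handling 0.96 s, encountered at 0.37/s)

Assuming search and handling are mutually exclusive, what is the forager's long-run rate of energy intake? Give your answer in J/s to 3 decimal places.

Energy encountered per unit search time: 0.37×4.1 + 0.37×0.23 = 1.602 J/s.
Handling time per unit search time: 0.37×4.8 + 0.37×0.96 = 2.131.
Rate = 1.602/(1 + 2.131) = 0.5117 J/s.

0.512 J/s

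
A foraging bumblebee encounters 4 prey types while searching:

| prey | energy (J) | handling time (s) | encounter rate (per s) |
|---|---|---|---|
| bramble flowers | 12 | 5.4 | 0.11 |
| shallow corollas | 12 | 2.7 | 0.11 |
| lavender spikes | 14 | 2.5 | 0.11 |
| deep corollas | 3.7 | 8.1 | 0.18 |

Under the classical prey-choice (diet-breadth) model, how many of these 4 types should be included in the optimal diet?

3

Profitabilities (E/h, J/s): lavender spikes 5.6, shallow corollas 4.44, bramble flowers 2.22, deep corollas 0.457. Add prey in this order while the next type's profitability exceeds the intake rate on those already taken.
Rate on top 1: 1.208. shallow corollas: 4.44 > 1.208 → include.
Rate on top 2: 1.819. bramble flowers: 2.22 > 1.819 → include.
Rate on top 3: 1.93. deep corollas: 0.457 < 1.93 → exclude; stop.
Optimal diet: lavender spikes, shallow corollas, bramble flowers — 3 of 4 types.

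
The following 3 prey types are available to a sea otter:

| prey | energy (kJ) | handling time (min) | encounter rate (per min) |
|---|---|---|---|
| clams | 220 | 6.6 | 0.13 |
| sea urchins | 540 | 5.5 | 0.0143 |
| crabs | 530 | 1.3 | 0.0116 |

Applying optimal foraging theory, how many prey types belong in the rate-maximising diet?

Rank by E/h (kJ/min): crabs 408, sea urchins 98.2, clams 33.3. Include each in turn until the next type's E/h falls below the running intake rate.
Rate on top 1: 6.057. sea urchins: 98.2 > 6.057 → include.
Rate on top 2: 12.68. clams: 33.3 > 12.68 → include.
Optimal diet: crabs, sea urchins, clams — 3 of 3 types.

3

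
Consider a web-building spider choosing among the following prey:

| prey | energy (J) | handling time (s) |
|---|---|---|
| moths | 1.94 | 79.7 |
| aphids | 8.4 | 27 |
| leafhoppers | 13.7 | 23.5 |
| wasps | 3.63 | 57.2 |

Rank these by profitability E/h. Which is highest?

In descending order of E/h:
leafhoppers: 13.7/23.5 = 0.583 J/s
aphids: 8.4/27 = 0.311 J/s
wasps: 3.63/57.2 = 0.0635 J/s
moths: 1.94/79.7 = 0.0243 J/s

leafhoppers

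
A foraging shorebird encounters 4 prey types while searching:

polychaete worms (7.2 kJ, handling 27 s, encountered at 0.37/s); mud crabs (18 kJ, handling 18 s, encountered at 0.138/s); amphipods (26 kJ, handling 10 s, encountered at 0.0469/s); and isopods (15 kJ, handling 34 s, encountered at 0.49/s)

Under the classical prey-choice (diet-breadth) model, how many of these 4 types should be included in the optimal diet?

Rank by E/h (kJ/s): amphipods 2.6, mud crabs 1, isopods 0.441, polychaete worms 0.267. Include each in turn until the next type's E/h falls below the running intake rate.
Rate on top 1: 0.8301. mud crabs: 1 > 0.8301 → include.
Rate on top 2: 0.9369. isopods: 0.441 < 0.9369 → exclude; stop.
Optimal diet: amphipods, mud crabs — 2 of 4 types.

2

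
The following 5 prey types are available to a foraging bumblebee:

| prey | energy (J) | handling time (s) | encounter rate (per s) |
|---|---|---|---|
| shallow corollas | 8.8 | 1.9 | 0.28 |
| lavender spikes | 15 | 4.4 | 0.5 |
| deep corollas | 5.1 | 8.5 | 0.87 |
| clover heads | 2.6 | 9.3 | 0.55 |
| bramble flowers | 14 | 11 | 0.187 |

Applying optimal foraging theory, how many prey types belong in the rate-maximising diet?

2

E/h in descending order: shallow corollas 4.63, lavender spikes 3.41, bramble flowers 1.27, deep corollas 0.6, clover heads 0.28 J/s. The optimal diet is the largest prefix of this list for which every included type satisfies E_i/h_i > R on the types above it.
Rate on top 1: 1.608. lavender spikes: 3.41 > 1.608 → include.
Rate on top 2: 2.67. bramble flowers: 1.27 < 2.67 → exclude; stop.
Optimal diet: shallow corollas, lavender spikes — 2 of 5 types.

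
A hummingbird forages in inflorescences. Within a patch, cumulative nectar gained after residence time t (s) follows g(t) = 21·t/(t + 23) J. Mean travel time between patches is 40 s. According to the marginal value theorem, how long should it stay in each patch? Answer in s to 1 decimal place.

Maximise g(t)/(T+t): set derivative to zero → g'(t)(T+t) = g(t).
g'(t) = 21·23/(t + 23)². Setting 21·23/(t+23)² = 21t/[(t+23)(40+t)] gives 23(40+t) = t(t+23), so t² = 23×40 = 920.
t* = √920 = 30.33 s.

30.3 s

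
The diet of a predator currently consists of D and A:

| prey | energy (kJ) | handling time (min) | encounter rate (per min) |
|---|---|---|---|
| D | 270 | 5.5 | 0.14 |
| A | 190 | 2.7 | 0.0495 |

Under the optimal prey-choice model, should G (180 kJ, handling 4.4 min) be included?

On D and A alone, R = ΣλE/(1+Σλh) = 47.21/1.904 = 24.8 kJ/min.
Profitability of G: 180/4.4 = 40.91 kJ/min.
40.91 > 24.8, so adding G raises the average — include it.

Yes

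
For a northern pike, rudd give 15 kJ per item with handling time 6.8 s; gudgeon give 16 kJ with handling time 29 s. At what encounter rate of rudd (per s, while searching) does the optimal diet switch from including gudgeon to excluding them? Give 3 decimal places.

0.049 per s

The zero-one rule: include gudgeon iff E₂/h₂ > λE₁/(1+λh₁). Equality gives the switch point.
λE₁h₂ = E₂ + λE₂h₁ ⇒ λ = E₂/(E₁h₂ − E₂h₁) = 16/(435 − 108.8) = 0.04905 per s.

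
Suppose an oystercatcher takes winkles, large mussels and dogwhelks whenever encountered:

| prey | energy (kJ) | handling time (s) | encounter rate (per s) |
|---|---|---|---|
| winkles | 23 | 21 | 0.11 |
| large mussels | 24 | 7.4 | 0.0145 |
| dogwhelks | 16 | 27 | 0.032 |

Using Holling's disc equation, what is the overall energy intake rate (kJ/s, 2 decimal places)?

R = Σλ_iE_i / (1 + Σλ_ih_i)
Numerator: 0.11×23 + 0.0145×24 + 0.032×16 = 3.39
Denominator: 1 + 0.11×21 + 0.0145×7.4 + 0.032×27 = 4.281
R = 3.39/4.281 = 0.7918 kJ/s

0.79 kJ/s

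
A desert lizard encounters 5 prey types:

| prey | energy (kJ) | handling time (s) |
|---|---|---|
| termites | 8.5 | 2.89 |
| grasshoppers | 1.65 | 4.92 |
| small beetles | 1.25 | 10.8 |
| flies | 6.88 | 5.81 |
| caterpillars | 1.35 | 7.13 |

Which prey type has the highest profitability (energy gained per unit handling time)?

Profitability E/h (kJ/s): termites = 8.5/2.89 = 2.94, grasshoppers = 1.65/4.92 = 0.335, small beetles = 1.25/10.8 = 0.116, flies = 6.88/5.81 = 1.18, caterpillars = 1.35/7.13 = 0.189.
Ranked: termites > flies > grasshoppers > caterpillars > small beetles.

termites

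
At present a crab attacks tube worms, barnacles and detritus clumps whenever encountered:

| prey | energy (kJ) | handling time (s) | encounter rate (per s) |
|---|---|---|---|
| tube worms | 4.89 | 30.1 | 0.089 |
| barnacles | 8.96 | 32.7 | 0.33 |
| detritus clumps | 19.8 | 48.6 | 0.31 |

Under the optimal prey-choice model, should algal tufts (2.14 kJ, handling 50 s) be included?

No

On tube worms, barnacles and detritus clumps alone, R = ΣλE/(1+Σλh) = 9.53/29.54 = 0.3227 kJ/s.
algal tufts: E/h = 2.14/50 = 0.0428 kJ/s.
Since 0.0428 < R, time spent handling algal tufts is better spent searching.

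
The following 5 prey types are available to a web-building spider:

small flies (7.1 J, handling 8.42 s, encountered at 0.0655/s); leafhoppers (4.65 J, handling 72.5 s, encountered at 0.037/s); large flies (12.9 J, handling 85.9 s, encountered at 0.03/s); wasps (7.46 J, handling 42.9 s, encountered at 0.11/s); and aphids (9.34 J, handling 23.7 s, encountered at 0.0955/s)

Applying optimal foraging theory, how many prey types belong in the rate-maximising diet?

2

E/h in descending order: small flies 0.843, aphids 0.394, wasps 0.174, large flies 0.15, leafhoppers 0.0641 J/s. The optimal diet is the largest prefix of this list for which every included type satisfies E_i/h_i > R on the types above it.
Rate on top 1: 0.2997. aphids: 0.394 > 0.2997 → include.
Rate on top 2: 0.3557. wasps: 0.174 < 0.3557 → exclude; stop.
Optimal diet: small flies, aphids — 2 of 5 types.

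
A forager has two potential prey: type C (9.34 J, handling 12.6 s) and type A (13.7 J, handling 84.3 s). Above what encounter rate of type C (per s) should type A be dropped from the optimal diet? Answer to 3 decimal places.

0.022 per s

At the threshold, the rate on type C alone equals the profitability of type A: λ·9.34/(1 + λ·12.6) = 13.7/84.3 = 0.1625.
Rearranging, λ(9.34 − 0.1625×12.6) = 0.1625, so λ = 0.1625/7.292 = 0.02229 per s.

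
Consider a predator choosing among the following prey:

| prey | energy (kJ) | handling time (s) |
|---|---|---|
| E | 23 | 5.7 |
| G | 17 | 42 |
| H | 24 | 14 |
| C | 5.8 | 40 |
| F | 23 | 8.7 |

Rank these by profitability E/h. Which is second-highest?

F

In descending order of E/h:
E: 23/5.7 = 4.04 kJ/s
F: 23/8.7 = 2.64 kJ/s
H: 24/14 = 1.71 kJ/s
G: 17/42 = 0.405 kJ/s
C: 5.8/40 = 0.145 kJ/s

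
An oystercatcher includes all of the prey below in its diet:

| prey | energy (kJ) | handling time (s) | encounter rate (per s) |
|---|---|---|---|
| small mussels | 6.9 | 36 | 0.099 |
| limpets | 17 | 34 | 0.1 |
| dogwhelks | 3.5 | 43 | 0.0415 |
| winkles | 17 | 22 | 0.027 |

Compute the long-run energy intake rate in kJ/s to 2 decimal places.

R = (0.099×6.9 + 0.1×17 + 0.0415×3.5 + 0.027×17) / (1 + 0.099×36 + 0.1×34 + 0.0415×43 + 0.027×22) = 2.987/10.34 = 0.2888 kJ/s.

0.29 kJ/s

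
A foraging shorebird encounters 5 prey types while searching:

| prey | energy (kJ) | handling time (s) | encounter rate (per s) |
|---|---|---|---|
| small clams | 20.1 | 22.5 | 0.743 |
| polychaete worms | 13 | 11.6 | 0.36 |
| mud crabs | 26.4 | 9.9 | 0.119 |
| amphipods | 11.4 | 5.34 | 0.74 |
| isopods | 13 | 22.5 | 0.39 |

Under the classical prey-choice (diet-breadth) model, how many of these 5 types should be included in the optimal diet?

Rank by E/h (kJ/s): mud crabs 2.67, amphipods 2.13, polychaete worms 1.12, small clams 0.893, isopods 0.578. Include each in turn until the next type's E/h falls below the running intake rate.
Rate on top 1: 1.442. amphipods: 2.13 > 1.442 → include.
Rate on top 2: 1.889. polychaete worms: 1.12 < 1.889 → exclude; stop.
Optimal diet: mud crabs, amphipods — 2 of 5 types.

2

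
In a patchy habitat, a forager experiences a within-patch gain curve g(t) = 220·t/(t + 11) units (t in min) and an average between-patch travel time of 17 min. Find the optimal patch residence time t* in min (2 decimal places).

Maximise g(t)/(T+t): set derivative to zero → g'(t)(T+t) = g(t).
g'(t) = 220·11/(t + 11)². Setting 220·11/(t+11)² = 220t/[(t+11)(17+t)] gives 11(17+t) = t(t+11), so t² = 11×17 = 187.
t* = √187 = 13.67 min.

13.67 min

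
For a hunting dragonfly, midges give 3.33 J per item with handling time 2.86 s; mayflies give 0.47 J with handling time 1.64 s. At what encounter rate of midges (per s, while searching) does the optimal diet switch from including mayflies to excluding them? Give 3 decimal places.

The zero-one rule: include mayflies iff E₂/h₂ > λE₁/(1+λh₁). Equality gives the switch point.
λE₁h₂ = E₂ + λE₂h₁ ⇒ λ = E₂/(E₁h₂ − E₂h₁) = 0.47/(5.461 − 1.344) = 0.1142 per s.

0.114 per s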